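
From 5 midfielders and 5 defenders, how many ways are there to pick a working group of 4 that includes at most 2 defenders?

Split by how many defenders are chosen (0 through 2).
Sum: C(5,0)·C(5,4) + C(5,1)·C(5,3) + C(5,2)·C(5,2) = 5 + 50 + 100 = 155.

155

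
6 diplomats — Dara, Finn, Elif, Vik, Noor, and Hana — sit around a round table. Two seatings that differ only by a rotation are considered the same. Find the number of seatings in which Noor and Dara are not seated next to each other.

Without the restriction there are (5)! = 120 seatings.
Those with Noor next to Dara: fuse the pair into one unit and seat 5 units around a circle — 2·(4)! = 48.
Subtracting, 120 − 48 = 72.

72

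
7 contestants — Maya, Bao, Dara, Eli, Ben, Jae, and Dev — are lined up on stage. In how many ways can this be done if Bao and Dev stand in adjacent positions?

1440

Place the 5 others and the Bao-Dev pair as 6 objects in a line; the pair has 2 internal arrangements.
That gives 2 × 6! = 2 × 720 = 1440.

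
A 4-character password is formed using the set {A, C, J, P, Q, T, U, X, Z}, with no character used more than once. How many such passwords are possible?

3024

With no repetition, fill the 4 characters in order: 9 choices, then 8, down to 6.
9 × 8 × 7 × 6 = 3024.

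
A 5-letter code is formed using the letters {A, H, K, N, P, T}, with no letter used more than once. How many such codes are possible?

With no repetition, fill the 5 letters in order: 6 choices, then 5, down to 2.
That product is 6 × 5 × 4 × 3 × 2 = 720.

720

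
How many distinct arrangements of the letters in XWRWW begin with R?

4

With the first slot taken by R, it remains to arrange the other 4 letters (XWWW).
Those 4 letters have W appearing 3 times, giving (4)!/(3!) = 4.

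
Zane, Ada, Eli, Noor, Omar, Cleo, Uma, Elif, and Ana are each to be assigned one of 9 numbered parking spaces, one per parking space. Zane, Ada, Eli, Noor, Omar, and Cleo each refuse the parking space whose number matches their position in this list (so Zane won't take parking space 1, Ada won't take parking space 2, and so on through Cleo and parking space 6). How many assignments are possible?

Let Aᵢ (for 1 ≤ i ≤ 6) be the placements that put person i in their forbidden parking space. Any j of these fix j positions, leaving (9−j)! ways to fill the rest, and there are C(6,j) ways to pick which j.
By inclusion–exclusion, the number of valid placements is Σ_{j=0}^{6} (−1)^j C(6,j)·(9−j)!.
Computing: 362880 − 241920 + 75600 − 14400 + 1800 − 144 + 6 = 183822.

183822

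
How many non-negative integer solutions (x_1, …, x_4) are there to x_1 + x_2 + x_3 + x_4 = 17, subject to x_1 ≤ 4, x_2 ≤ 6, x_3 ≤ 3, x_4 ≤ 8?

By stars and bars, unrestricted non-negative solutions to x_1+…+x_4 = 17 number C(17+3,3) = 1140.
Subtract solutions that violate a single cap (substitute x_i' = x_i − (cap_i+1)): x_1 ≥ 5 gives C(15,3) = 455; x_2 ≥ 7 gives C(13,3) = 286; x_3 ≥ 4 gives C(16,3) = 560; x_4 ≥ 9 gives C(11,3) = 165. Together 1466.
Add back pairs where two caps are both exceeded: 56 + 165 + 20 + 84 + 4 + 35 = 364.
Subtract triples: 4 + 0 + 0 + 0 = 4.
By inclusion–exclusion the count is 1140 − 1466 + 364 − 4 = 34.

34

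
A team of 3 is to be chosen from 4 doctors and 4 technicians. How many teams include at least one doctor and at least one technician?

With no constraint there are C(8,3) = 56 possible selections.
Selections missing a whole group: no doctors → C(4,3) = 4; no technicians → C(4,3) = 4.
Both groups omitted at once is impossible, so 56 − 8 = 48.

48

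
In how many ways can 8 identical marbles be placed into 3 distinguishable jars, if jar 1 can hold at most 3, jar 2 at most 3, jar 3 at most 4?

Without the upper bounds there are C(10,2) = 45 ways to split 8 among 3 jars.
Subtract solutions that violate a single cap (substitute x_i' = x_i − (cap_i+1)): x_1 ≥ 4 gives C(6,2) = 15; x_2 ≥ 4 gives C(6,2) = 15; x_3 ≥ 5 gives C(5,2) = 10. Together 40.
Add back pairs where two caps are both exceeded: 1 + 0 + 0 = 1.
By inclusion–exclusion the count is 45 − 40 + 1 = 6.

6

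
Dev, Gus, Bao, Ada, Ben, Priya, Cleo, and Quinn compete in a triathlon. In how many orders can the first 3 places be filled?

This is an ordered selection of 3 from 8: P(8,3).
That gives 8 × 7 × 6 = 336.

336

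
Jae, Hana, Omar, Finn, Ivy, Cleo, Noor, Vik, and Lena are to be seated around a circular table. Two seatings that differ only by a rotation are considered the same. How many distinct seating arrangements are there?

Around a circle, 9 distinct people have 9!/9 = (8)! = 40320 rotationally distinct seatings.

40320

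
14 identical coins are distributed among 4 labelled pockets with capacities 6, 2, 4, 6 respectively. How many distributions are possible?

By stars and bars, unrestricted non-negative solutions to x_1+…+x_4 = 14 number C(14+3,3) = 680.
Subtract solutions that violate a single cap (substitute x_i' = x_i − (cap_i+1)): x_1 ≥ 7 gives C(10,3) = 120; x_2 ≥ 3 gives C(14,3) = 364; x_3 ≥ 5 gives C(12,3) = 220; x_4 ≥ 7 gives C(10,3) = 120. Together 824.
Add back pairs where two caps are both exceeded: 35 + 10 + 1 + 84 + 35 + 10 = 175.
By inclusion–exclusion the count is 680 − 824 + 175 = 31.

31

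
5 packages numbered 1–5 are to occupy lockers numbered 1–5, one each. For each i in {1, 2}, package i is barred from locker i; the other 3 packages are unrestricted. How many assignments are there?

Let Aᵢ (for i ∈ {1, 2}) be the placements that put package i in its forbidden locker. Any j of these fix j positions, leaving (5−j)! ways to fill the rest, and there are C(2,j) ways to pick which j.
By inclusion–exclusion, the number of valid placements is Σ_{j=0}^{2} (−1)^j C(2,j)·(5−j)!.
Computing: 120 − 48 + 6 = 78.

78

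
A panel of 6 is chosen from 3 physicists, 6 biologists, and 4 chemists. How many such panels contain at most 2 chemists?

Split by how many chemists are chosen (0 through 2).
Sum: C(4,0)·C(9,6) + C(4,1)·C(9,5) + C(4,2)·C(9,4) = 84 + 504 + 756 = 1344.

1344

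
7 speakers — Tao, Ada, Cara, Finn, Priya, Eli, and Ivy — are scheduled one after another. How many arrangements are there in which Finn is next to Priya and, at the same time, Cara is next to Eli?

480

Treat {Finn,Priya} as one block (2 orders) and {Cara,Eli} as another (2 orders).
That leaves 5 units to arrange: 2 × 2 × 5! = 4 × 120 = 480.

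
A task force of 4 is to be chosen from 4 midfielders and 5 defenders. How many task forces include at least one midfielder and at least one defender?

120

Total 4-person selections from all 9: C(9,4) = 126.
Subtract selections that omit an entire group: no midfielders → C(5,4) = 5; no defenders → C(4,4) = 1.
Both groups omitted at once is impossible, so 126 − 6 = 120.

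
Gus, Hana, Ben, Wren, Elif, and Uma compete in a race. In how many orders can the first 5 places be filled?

720

There are 6 choices for 1st place, 5 for 2nd, and so on down to 2 for position 5.
That gives 6 × 5 × 4 × 3 × 2 = 720.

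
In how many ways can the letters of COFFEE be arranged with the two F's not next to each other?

120

There are 6!/(2!·2!) = 180 arrangements of COFFEE in total.
Arrangements with the F's together: treat FF as one letter, giving (5)!/(2!) = 60.
Subtracting, 180 − 60 = 120 arrangements keep the F's apart.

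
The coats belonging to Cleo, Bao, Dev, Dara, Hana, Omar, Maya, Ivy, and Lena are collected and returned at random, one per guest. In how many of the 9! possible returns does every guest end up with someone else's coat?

133496

This is the derangement count D_9: permutations of 9 items with no fixed point.
By inclusion–exclusion this is Σ_{j=0}^{9} (−1)^j C(9,j)·(9−j)!.
Computing: 362880 − 362880 + 181440 − 60480 + 15120 − 3024 + 504 − 72 + 9 − 1 = 133496.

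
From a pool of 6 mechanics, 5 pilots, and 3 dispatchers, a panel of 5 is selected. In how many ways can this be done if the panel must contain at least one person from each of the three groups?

1365

Total 5-person selections from all 14: C(14,5) = 2002.
Subtract selections that omit an entire group: no mechanics → C(8,5) = 56; no pilots → C(9,5) = 126; no dispatchers → C(11,5) = 462.
Add back selections omitting two groups (i.e. drawn from a single group): C(6,5) + C(5,5) + C(3,5) = 7.
By inclusion–exclusion: 2002 − 644 + 7 = 1365.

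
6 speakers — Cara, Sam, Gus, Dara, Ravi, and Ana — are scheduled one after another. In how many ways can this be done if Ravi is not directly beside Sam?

480

Of the 6! = 720 arrangements, those with Ravi and Sam adjacent number 2 × 5! = 240 (treat the pair as a block with 2 internal orders).
Complementary counting: 720 − 240 = 480.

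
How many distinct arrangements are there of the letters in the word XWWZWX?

XWWZWX has 6 letters with W appearing 3 times and X appearing twice.
The number of distinct arrangements is 6!/(3!·2!) = 720/12 = 60.

60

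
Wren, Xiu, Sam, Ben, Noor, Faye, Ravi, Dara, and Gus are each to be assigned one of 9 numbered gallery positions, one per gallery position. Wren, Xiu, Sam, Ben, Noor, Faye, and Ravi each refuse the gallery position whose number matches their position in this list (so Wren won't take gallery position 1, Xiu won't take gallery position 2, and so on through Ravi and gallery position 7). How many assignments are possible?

165016

Let Aᵢ (for 1 ≤ i ≤ 7) be the placements that put person i in their forbidden gallery position. Any j of these fix j positions, leaving (9−j)! ways to fill the rest, and there are C(7,j) ways to pick which j.
By inclusion–exclusion, the number of valid placements is Σ_{j=0}^{7} (−1)^j C(7,j)·(9−j)!.
Computing: 362880 − 282240 + 105840 − 25200 + 4200 − 504 + 42 − 2 = 165016.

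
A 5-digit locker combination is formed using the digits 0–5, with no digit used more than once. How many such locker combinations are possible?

720

This is a permutation of 5 out of 6: P(6,5) = 6!/1!.
That product is 6 × 5 × 4 × 3 × 2 = 720.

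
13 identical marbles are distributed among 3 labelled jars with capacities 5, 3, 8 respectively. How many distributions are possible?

10

Without the upper bounds there are C(15,2) = 105 ways to split 13 among 3 jars.
Subtract solutions that violate a single cap (substitute x_i' = x_i − (cap_i+1)): x_1 ≥ 6 gives C(9,2) = 36; x_2 ≥ 4 gives C(11,2) = 55; x_3 ≥ 9 gives C(6,2) = 15. Together 106.
Add back pairs where two caps are both exceeded: 10 + 0 + 1 = 11.
By inclusion–exclusion the count is 105 − 106 + 11 = 10.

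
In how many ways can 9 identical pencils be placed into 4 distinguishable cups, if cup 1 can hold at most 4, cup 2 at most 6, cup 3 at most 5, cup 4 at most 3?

100

Without the upper bounds there are C(12,3) = 220 ways to split 9 among 4 cups.
Subtract solutions that violate a single cap (substitute x_i' = x_i − (cap_i+1)): x_1 ≥ 5 gives C(7,3) = 35; x_2 ≥ 7 gives C(5,3) = 10; x_3 ≥ 6 gives C(6,3) = 20; x_4 ≥ 4 gives C(8,3) = 56. Together 121.
Add back pairs where two caps are both exceeded: 0 + 0 + 1 + 0 + 0 + 0 = 1.
By inclusion–exclusion the count is 220 − 121 + 1 = 100.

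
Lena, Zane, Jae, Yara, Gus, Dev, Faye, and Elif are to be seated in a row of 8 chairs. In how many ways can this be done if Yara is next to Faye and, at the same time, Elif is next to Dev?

2880

Treat {Yara,Faye} as one block (2 orders) and {Elif,Dev} as another (2 orders).
That leaves 6 units to arrange: 2 × 2 × 6! = 4 × 720 = 2880.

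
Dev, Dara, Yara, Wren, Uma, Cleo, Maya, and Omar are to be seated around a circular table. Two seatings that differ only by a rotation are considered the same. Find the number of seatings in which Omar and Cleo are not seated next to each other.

All circular seatings of 8 people number (7)! = 5040.
Seatings with Omar beside Cleo: treat them as a block with 2 internal orders, giving 2 × (6)! = 1440.
Subtracting, 5040 − 1440 = 3600.

3600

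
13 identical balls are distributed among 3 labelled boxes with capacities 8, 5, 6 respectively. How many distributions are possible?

27

Ignoring the caps, the number of non-negative solutions to x_1+…+x_3 = 13 is C(15,2) = 105.
Subtract solutions that violate a single cap (substitute x_i' = x_i − (cap_i+1)): x_1 ≥ 9 gives C(6,2) = 15; x_2 ≥ 6 gives C(9,2) = 36; x_3 ≥ 7 gives C(8,2) = 28. Together 79.
Add back pairs where two caps are both exceeded: 0 + 0 + 1 = 1.
By inclusion–exclusion the count is 105 − 79 + 1 = 27.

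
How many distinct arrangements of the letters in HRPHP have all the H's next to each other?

12

Treat the 2 copies of H as a single block. The multiset to arrange is then {HH, P, P, R}, 4 items in all.
That gives (4)!/(2!) = 12 arrangements.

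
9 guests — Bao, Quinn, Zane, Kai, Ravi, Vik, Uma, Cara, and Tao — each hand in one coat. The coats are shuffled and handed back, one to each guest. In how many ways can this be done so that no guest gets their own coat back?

This is the derangement count D_9: permutations of 9 items with no fixed point.
By inclusion–exclusion this is Σ_{j=0}^{9} (−1)^j C(9,j)·(9−j)!.
Computing: 362880 − 362880 + 181440 − 60480 + 15120 − 3024 + 504 − 72 + 9 − 1 = 133496.

133496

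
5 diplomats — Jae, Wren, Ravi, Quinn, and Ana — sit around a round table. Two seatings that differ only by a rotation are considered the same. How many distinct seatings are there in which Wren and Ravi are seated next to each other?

12

Glue Wren and Ravi into a block (2 internal orders). Seating 4 units around a circle gives (3)! arrangements.
So 2 × (3)! = 2 × 6 = 12.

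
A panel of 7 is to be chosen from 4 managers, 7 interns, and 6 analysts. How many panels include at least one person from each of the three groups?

Total 7-person selections from all 17: C(17,7) = 19448.
Subtract selections that omit an entire group: no managers → C(13,7) = 1716; no interns → C(10,7) = 120; no analysts → C(11,7) = 330.
Add back selections omitting two groups (i.e. drawn from a single group): C(4,7) + C(7,7) + C(6,7) = 1.
By inclusion–exclusion: 19448 − 2166 + 1 = 17283.

17283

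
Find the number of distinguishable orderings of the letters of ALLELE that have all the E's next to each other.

Treat the 2 copies of E as a single block. The multiset to arrange is then {EE, A, L, L, L}, 5 items in all.
That gives (5)!/(3!) = 20 arrangements.

20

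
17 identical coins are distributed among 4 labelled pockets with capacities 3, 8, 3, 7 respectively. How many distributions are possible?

33

Ignoring the caps, the number of non-negative solutions to x_1+…+x_4 = 17 is C(20,3) = 1140.
Subtract solutions that violate a single cap (substitute x_i' = x_i − (cap_i+1)): x_1 ≥ 4 gives C(16,3) = 560; x_2 ≥ 9 gives C(11,3) = 165; x_3 ≥ 4 gives C(16,3) = 560; x_4 ≥ 8 gives C(12,3) = 220. Together 1505.
Add back pairs where two caps are both exceeded: 35 + 220 + 56 + 35 + 1 + 56 = 403.
Subtract triples: 1 + 0 + 4 + 0 = 5.
By inclusion–exclusion the count is 1140 − 1505 + 403 − 5 = 33.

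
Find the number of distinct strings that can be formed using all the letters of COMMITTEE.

Letter multiplicities in COMMITTEE: C×1, E×2, I×1, M×2, O×1, T×2.
So there are 9! / (2!·2!·2!) = 45360 distinguishable arrangements.

45360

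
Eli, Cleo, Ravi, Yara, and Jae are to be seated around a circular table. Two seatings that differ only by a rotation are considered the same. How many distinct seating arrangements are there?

24

Around a circle, 5 distinct people have 5!/5 = (4)! = 24 rotationally distinct seatings.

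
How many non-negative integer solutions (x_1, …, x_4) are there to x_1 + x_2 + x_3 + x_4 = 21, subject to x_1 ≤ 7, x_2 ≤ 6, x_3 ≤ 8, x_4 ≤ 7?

119

Ignoring the caps, the number of non-negative solutions to x_1+…+x_4 = 21 is C(24,3) = 2024.
Subtract solutions that violate a single cap (substitute x_i' = x_i − (cap_i+1)): x_1 ≥ 8 gives C(16,3) = 560; x_2 ≥ 7 gives C(17,3) = 680; x_3 ≥ 9 gives C(15,3) = 455; x_4 ≥ 8 gives C(16,3) = 560. Together 2255.
Add back pairs where two caps are both exceeded: 84 + 35 + 56 + 56 + 84 + 35 = 350.
By inclusion–exclusion the count is 2024 − 2255 + 350 = 119.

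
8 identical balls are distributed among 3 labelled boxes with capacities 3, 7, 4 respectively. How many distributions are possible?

Ignoring the caps, the number of non-negative solutions to x_1+…+x_3 = 8 is C(10,2) = 45.
Subtract solutions that violate a single cap (substitute x_i' = x_i − (cap_i+1)): x_1 ≥ 4 gives C(6,2) = 15; x_2 ≥ 8 gives C(2,2) = 1; x_3 ≥ 5 gives C(5,2) = 10. Together 26.
No two caps can be exceeded simultaneously, so the pair terms are all 0.
By inclusion–exclusion the count is 45 − 26 + 0 = 19.

19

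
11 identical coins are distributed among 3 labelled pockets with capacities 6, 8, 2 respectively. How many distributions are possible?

Without the upper bounds there are C(13,2) = 78 ways to split 11 among 3 pockets.
Subtract solutions that violate a single cap (substitute x_i' = x_i − (cap_i+1)): x_1 ≥ 7 gives C(6,2) = 15; x_2 ≥ 9 gives C(4,2) = 6; x_3 ≥ 3 gives C(10,2) = 45. Together 66.
Add back pairs where two caps are both exceeded: 0 + 3 + 0 = 3.
By inclusion–exclusion the count is 78 − 66 + 3 = 15.

15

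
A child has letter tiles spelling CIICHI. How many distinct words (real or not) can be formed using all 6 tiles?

60

The 6 letters of CIICHI have repeats: C appearing twice and I appearing 3 times.
So there are 6! / (3!·2!) = 60 distinguishable arrangements.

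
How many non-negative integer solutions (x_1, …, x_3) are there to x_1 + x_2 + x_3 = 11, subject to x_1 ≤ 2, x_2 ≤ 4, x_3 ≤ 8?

Ignoring the caps, the number of non-negative solutions to x_1+…+x_3 = 11 is C(13,2) = 78.
Subtract solutions that violate a single cap (substitute x_i' = x_i − (cap_i+1)): x_1 ≥ 3 gives C(10,2) = 45; x_2 ≥ 5 gives C(8,2) = 28; x_3 ≥ 9 gives C(4,2) = 6. Together 79.
Add back pairs where two caps are both exceeded: 10 + 0 + 0 = 10.
By inclusion–exclusion the count is 78 − 79 + 10 = 9.

9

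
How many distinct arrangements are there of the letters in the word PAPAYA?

60

Letter multiplicities in PAPAYA: A×3, P×2, Y×1.
The number of distinct arrangements is 6!/(3!·2!) = 720/12 = 60.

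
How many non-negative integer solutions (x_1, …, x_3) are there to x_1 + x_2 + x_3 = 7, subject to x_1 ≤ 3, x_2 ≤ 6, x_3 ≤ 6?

Without the upper bounds there are C(9,2) = 36 ways to split 7 among 3 variables.
Subtract solutions that violate a single cap (substitute x_i' = x_i − (cap_i+1)): x_1 ≥ 4 gives C(5,2) = 10; x_2 ≥ 7 gives C(2,2) = 1; x_3 ≥ 7 gives C(2,2) = 1. Together 12.
No two caps can be exceeded simultaneously, so the pair terms are all 0.
By inclusion–exclusion the count is 36 − 12 + 0 = 24.

24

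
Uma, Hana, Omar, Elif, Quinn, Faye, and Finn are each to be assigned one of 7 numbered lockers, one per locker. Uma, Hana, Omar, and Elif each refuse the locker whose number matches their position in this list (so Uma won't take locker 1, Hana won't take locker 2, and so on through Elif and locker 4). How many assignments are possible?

2790

Let Aᵢ (for 1 ≤ i ≤ 4) be the placements that put person i in their forbidden locker. Any j of these fix j positions, leaving (7−j)! ways to fill the rest, and there are C(4,j) ways to pick which j.
By inclusion–exclusion, the number of valid placements is Σ_{j=0}^{4} (−1)^j C(4,j)·(7−j)!.
Computing: 5040 − 2880 + 720 − 96 + 6 = 2790.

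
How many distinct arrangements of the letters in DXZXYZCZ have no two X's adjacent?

Total arrangements of DXZXYZCZ: 8!/(3!·2!) = 3360.
If the two X's are adjacent, glue them into one block, leaving 7 items to arrange: (7)!/(3!) = 840 ways.
Subtracting, 3360 − 840 = 2520 arrangements keep the X's apart.

2520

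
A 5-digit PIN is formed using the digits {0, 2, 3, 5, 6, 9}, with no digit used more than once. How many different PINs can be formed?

Choose and order 5 of the 6 symbols: the first digit has 6 options, the next 5, and so on down to 2.
That product is 6 × 5 × 4 × 3 × 2 = 720.

720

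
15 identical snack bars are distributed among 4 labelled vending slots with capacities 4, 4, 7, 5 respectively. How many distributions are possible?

Ignoring the caps, the number of non-negative solutions to x_1+…+x_4 = 15 is C(18,3) = 816.
Subtract solutions that violate a single cap (substitute x_i' = x_i − (cap_i+1)): x_1 ≥ 5 gives C(13,3) = 286; x_2 ≥ 5 gives C(13,3) = 286; x_3 ≥ 8 gives C(10,3) = 120; x_4 ≥ 6 gives C(12,3) = 220. Together 912.
Add back pairs where two caps are both exceeded: 56 + 10 + 35 + 10 + 35 + 4 = 150.
By inclusion–exclusion the count is 816 − 912 + 150 = 54.

54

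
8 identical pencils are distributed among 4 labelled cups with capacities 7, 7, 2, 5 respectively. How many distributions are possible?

Without the upper bounds there are C(11,3) = 165 ways to split 8 among 4 cups.
Subtract solutions that violate a single cap (substitute x_i' = x_i − (cap_i+1)): x_1 ≥ 8 gives C(3,3) = 1; x_2 ≥ 8 gives C(3,3) = 1; x_3 ≥ 3 gives C(8,3) = 56; x_4 ≥ 6 gives C(5,3) = 10. Together 68.
No two caps can be exceeded simultaneously, so the pair terms are all 0.
By inclusion–exclusion the count is 165 − 68 + 0 = 97.

97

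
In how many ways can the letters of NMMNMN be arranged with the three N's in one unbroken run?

4

Treat the 3 copies of N as a single block. The multiset to arrange is then {NNN, M, M, M}, 4 items in all.
That gives (4)!/(3!) = 4 arrangements.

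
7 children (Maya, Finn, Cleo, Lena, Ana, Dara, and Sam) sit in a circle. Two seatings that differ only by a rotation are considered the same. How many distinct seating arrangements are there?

720

Seat Maya anywhere (absorbing the rotational symmetry), then permute the other 6: (6)! = 720.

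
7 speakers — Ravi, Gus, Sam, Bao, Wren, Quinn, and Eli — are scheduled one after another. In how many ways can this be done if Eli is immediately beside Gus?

1440

Place the 5 others and the Eli-Gus pair as 6 objects in a line; the pair has 2 internal arrangements.
So the count is 2·(6)! = 1440.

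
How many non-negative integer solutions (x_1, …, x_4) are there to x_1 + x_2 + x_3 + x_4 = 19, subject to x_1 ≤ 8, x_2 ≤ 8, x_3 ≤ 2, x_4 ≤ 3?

Without the upper bounds there are C(22,3) = 1540 ways to split 19 among 4 variables.
Subtract solutions that violate a single cap (substitute x_i' = x_i − (cap_i+1)): x_1 ≥ 9 gives C(13,3) = 286; x_2 ≥ 9 gives C(13,3) = 286; x_3 ≥ 3 gives C(19,3) = 969; x_4 ≥ 4 gives C(18,3) = 816. Together 2357.
Add back pairs where two caps are both exceeded: 4 + 120 + 84 + 120 + 84 + 455 = 867.
Subtract triples: 0 + 0 + 20 + 20 = 40.
By inclusion–exclusion the count is 1540 − 2357 + 867 − 40 = 10.

10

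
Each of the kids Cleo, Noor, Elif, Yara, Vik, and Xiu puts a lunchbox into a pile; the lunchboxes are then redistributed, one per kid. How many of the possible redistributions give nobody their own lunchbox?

Count assignments avoiding every fixed point. For any j of the 6 kids fixed to their own lunchbox, the other 6−j can be arranged in (6−j)! ways.
By inclusion–exclusion this is Σ_{j=0}^{6} (−1)^j C(6,j)·(6−j)!.
Computing: 720 − 720 + 360 − 120 + 30 − 6 + 1 = 265.

265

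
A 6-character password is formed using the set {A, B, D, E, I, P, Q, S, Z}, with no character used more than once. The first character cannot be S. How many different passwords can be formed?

53760

The first character has 9−1 = 8 choices (anything except S).
The remaining 5 characters are filled from the other 8 symbols without repetition: 8 × 7 × 6 × 5 × 4 = 6720.
Total: 8 × 6720 = 53760.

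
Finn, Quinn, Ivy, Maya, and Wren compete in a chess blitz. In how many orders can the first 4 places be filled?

There are 5 choices for 1st place, 4 for 2nd, and so on down to 2 for position 4.
That gives 5 × 4 × 3 × 2 = 120.

120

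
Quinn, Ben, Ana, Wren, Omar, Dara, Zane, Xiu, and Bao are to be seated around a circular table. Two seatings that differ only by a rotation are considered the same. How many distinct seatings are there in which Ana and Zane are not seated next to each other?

All circular seatings of 9 people number (8)! = 40320.
Seatings with Ana beside Zane: treat them as a block with 2 internal orders, giving 2 × (7)! = 10080.
Subtracting, 40320 − 10080 = 30240.

30240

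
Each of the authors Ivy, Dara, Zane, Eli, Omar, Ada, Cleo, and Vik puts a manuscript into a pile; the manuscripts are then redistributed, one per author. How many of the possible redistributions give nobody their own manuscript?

Let Aᵢ be the assignments in which author i gets their own manuscript. We want the size of the complement of A₁∪…∪A_8.
By inclusion–exclusion this is Σ_{j=0}^{8} (−1)^j C(8,j)·(8−j)!.
Computing: 40320 − 40320 + 20160 − 6720 + 1680 − 336 + 56 − 8 + 1 = 14833.

14833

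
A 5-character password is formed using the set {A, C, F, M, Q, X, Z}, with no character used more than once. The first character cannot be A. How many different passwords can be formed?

The first character has 7−1 = 6 choices (anything except A).
The remaining 4 characters are filled from the other 6 symbols without repetition: 6 × 5 × 4 × 3 = 360.
Total: 6 × 360 = 2160.

2160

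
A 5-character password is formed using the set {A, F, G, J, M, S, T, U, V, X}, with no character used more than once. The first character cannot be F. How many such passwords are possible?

27216

The first character has 10−1 = 9 choices (anything except F).
The remaining 4 characters are filled from the other 9 symbols without repetition: 9 × 8 × 7 × 6 = 3024.
Total: 9 × 3024 = 27216.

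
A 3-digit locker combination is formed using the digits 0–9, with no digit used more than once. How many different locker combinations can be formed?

720

This is a permutation of 3 out of 10: P(10,3) = 10!/7!.
10 × 9 × 8 = 720.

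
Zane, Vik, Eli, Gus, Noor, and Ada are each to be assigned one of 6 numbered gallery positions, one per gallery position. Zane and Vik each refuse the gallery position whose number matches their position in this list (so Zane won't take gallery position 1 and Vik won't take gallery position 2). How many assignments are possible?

504

Let Aᵢ (for i ∈ {1, 2}) be the placements that put person i in their forbidden gallery position. Any j of these fix j positions, leaving (6−j)! ways to fill the rest, and there are C(2,j) ways to pick which j.
By inclusion–exclusion, the number of valid placements is Σ_{j=0}^{2} (−1)^j C(2,j)·(6−j)!.
Computing: 720 − 240 + 24 = 504.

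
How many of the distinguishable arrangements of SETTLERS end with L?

630

With the last slot taken by L, it remains to arrange the other 7 letters (SETTERS).
Those 7 letters have E appearing twice, S appearing twice, and T appearing twice, giving (7)!/(2!·2!·2!) = 630.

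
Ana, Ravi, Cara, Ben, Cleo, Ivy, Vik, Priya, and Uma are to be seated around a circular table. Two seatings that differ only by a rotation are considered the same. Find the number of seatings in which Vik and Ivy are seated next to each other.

Glue Vik and Ivy into a block (2 internal orders). Seating 8 units around a circle gives (7)! arrangements.
So 2 × (7)! = 2 × 5040 = 10080.

10080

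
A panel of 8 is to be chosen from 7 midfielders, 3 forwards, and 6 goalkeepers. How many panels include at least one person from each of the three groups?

11529

Total 8-person selections from all 16: C(16,8) = 12870.
Subtract selections that omit an entire group: no midfielders → C(9,8) = 9; no forwards → C(13,8) = 1287; no goalkeepers → C(10,8) = 45.
Add back selections omitting two groups (i.e. drawn from a single group): C(7,8) + C(3,8) + C(6,8) = 0.
By inclusion–exclusion: 12870 − 1341 + 0 = 11529.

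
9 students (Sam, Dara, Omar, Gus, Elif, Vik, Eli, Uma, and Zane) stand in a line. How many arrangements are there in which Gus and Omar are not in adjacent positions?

282240

There are 9! = 362880 arrangements in all. If Gus and Omar are adjacent, merging them into one block gives 2·(8)! = 80640 arrangements.
Complementary counting: 362880 − 80640 = 282240.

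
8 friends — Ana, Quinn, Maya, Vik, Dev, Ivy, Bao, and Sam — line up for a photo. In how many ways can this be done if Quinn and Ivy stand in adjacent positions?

Place the 6 others and the Quinn-Ivy pair as 7 objects in a line; the pair has 2 internal arrangements.
That gives 2 × 7! = 2 × 5040 = 10080.

10080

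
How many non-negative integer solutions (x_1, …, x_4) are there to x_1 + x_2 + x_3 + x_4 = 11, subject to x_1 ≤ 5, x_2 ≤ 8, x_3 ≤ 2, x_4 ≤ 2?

Ignoring the caps, the number of non-negative solutions to x_1+…+x_4 = 11 is C(14,3) = 364.
Subtract solutions that violate a single cap (substitute x_i' = x_i − (cap_i+1)): x_1 ≥ 6 gives C(8,3) = 56; x_2 ≥ 9 gives C(5,3) = 10; x_3 ≥ 3 gives C(11,3) = 165; x_4 ≥ 3 gives C(11,3) = 165. Together 396.
Add back pairs where two caps are both exceeded: 0 + 10 + 10 + 0 + 0 + 56 = 76.
By inclusion–exclusion the count is 364 − 396 + 76 = 44.

44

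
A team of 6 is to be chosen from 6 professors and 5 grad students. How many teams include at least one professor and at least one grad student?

With no constraint there are C(11,6) = 462 possible selections.
Subtract selections that omit an entire group: no professors → C(5,6) = 0; no grad students → C(6,6) = 1.
Both groups omitted at once is impossible, so 462 − 1 = 461.

461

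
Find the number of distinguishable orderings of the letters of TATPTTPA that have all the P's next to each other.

105

Treat the 2 copies of P as a single block. The multiset to arrange is then {PP, A, A, T, T, T, T}, 7 items in all.
That gives (7)!/(4!·2!) = 105 arrangements.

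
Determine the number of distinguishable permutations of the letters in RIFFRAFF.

RIFFRAFF has 8 letters with F appearing 4 times and R appearing twice.
So there are 8! / (4!·2!) = 840 distinguishable arrangements.

840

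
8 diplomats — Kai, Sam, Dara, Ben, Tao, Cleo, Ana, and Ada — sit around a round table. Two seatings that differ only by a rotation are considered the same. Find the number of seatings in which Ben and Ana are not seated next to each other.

3600

Without the restriction there are (7)! = 5040 seatings.
Seatings with Ben beside Ana: treat them as a block with 2 internal orders, giving 2 × (6)! = 1440.
Subtracting, 5040 − 1440 = 3600.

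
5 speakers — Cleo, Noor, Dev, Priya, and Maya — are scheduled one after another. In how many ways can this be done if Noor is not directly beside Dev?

Of the 5! = 120 arrangements, those with Noor and Dev adjacent number 2 × 4! = 48 (treat the pair as a block with 2 internal orders).
Complementary counting: 120 − 48 = 72.

72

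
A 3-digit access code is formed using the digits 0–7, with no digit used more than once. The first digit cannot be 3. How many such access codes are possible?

294

The first digit has 8−1 = 7 choices (anything except 3).
The remaining 2 digits are filled from the other 7 symbols without repetition: 7 × 6 = 42.
Total: 7 × 42 = 294.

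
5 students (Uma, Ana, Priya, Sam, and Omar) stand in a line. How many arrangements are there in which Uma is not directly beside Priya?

72

There are 5! = 120 arrangements in all. If Uma and Priya are adjacent, merging them into one block gives 2·(4)! = 48 arrangements.
So 120 − 48 = 72 arrangements keep them apart.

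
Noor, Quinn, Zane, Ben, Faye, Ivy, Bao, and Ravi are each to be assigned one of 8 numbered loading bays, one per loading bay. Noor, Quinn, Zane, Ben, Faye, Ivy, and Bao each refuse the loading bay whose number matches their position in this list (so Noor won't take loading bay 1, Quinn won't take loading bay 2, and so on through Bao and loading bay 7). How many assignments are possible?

Let Aᵢ (for 1 ≤ i ≤ 7) be the placements that put person i in their forbidden loading bay. Any j of these fix j positions, leaving (8−j)! ways to fill the rest, and there are C(7,j) ways to pick which j.
By inclusion–exclusion, the number of valid placements is Σ_{j=0}^{7} (−1)^j C(7,j)·(8−j)!.
Computing: 40320 − 35280 + 15120 − 4200 + 840 − 126 + 14 − 1 = 16687.

16687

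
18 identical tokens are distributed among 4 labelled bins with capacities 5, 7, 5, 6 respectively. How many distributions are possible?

Without the upper bounds there are C(21,3) = 1330 ways to split 18 among 4 bins.
Subtract solutions that violate a single cap (substitute x_i' = x_i − (cap_i+1)): x_1 ≥ 6 gives C(15,3) = 455; x_2 ≥ 8 gives C(13,3) = 286; x_3 ≥ 6 gives C(15,3) = 455; x_4 ≥ 7 gives C(14,3) = 364. Together 1560.
Add back pairs where two caps are both exceeded: 35 + 84 + 56 + 35 + 20 + 56 = 286.
By inclusion–exclusion the count is 1330 − 1560 + 286 = 56.

56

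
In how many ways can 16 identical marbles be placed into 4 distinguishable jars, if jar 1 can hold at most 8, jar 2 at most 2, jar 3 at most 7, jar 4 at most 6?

Ignoring the caps, the number of non-negative solutions to x_1+…+x_4 = 16 is C(19,3) = 969.
Subtract solutions that violate a single cap (substitute x_i' = x_i − (cap_i+1)): x_1 ≥ 9 gives C(10,3) = 120; x_2 ≥ 3 gives C(16,3) = 560; x_3 ≥ 8 gives C(11,3) = 165; x_4 ≥ 7 gives C(12,3) = 220. Together 1065.
Add back pairs where two caps are both exceeded: 35 + 0 + 1 + 56 + 84 + 4 = 180.
By inclusion–exclusion the count is 969 − 1065 + 180 = 84.

84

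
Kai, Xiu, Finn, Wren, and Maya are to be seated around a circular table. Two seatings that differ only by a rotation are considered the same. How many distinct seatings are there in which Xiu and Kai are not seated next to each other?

All circular seatings of 5 people number (4)! = 24.
Seatings with Xiu beside Kai: treat them as a block with 2 internal orders, giving 2 × (3)! = 12.
Subtracting, 24 − 12 = 12.

12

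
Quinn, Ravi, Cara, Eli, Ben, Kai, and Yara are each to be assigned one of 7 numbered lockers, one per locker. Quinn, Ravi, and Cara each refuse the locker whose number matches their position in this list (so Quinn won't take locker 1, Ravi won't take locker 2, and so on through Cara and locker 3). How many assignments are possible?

3216

Let Aᵢ (for i ∈ {1, 2, 3}) be the placements that put person i in their forbidden locker. Any j of these fix j positions, leaving (7−j)! ways to fill the rest, and there are C(3,j) ways to pick which j.
By inclusion–exclusion, the number of valid placements is Σ_{j=0}^{3} (−1)^j C(3,j)·(7−j)!.
Computing: 5040 − 2160 + 360 − 24 = 3216.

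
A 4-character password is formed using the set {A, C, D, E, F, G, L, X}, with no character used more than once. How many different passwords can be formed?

This is a permutation of 4 out of 8: P(8,4) = 8!/4!.
That product is 8 × 7 × 6 × 5 = 1680.

1680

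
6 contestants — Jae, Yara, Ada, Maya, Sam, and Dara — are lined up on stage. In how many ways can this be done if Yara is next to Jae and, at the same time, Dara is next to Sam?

96

Treat {Yara,Jae} as one block (2 orders) and {Dara,Sam} as another (2 orders).
That leaves 4 units to arrange: 2 × 2 × 4! = 4 × 24 = 96.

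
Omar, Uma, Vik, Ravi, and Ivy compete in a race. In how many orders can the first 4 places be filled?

120

There are 5 choices for 1st place, 4 for 2nd, and so on down to 2 for position 4.
That gives 5 × 4 × 3 × 2 = 120.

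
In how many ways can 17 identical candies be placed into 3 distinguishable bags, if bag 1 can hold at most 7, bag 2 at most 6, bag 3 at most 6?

Ignoring the caps, the number of non-negative solutions to x_1+…+x_3 = 17 is C(19,2) = 171.
Subtract solutions that violate a single cap (substitute x_i' = x_i − (cap_i+1)): x_1 ≥ 8 gives C(11,2) = 55; x_2 ≥ 7 gives C(12,2) = 66; x_3 ≥ 7 gives C(12,2) = 66. Together 187.
Add back pairs where two caps are both exceeded: 6 + 6 + 10 = 22.
By inclusion–exclusion the count is 171 − 187 + 22 = 6.

6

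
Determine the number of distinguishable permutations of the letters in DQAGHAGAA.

7560

The 9 letters of DQAGHAGAA have repeats: A appearing 4 times and G appearing twice.
So there are 9! / (4!·2!) = 7560 distinguishable arrangements.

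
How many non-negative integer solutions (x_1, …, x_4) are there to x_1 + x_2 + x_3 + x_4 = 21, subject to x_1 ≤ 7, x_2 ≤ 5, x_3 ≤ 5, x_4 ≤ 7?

By stars and bars, unrestricted non-negative solutions to x_1+…+x_4 = 21 number C(21+3,3) = 2024.
Subtract solutions that violate a single cap (substitute x_i' = x_i − (cap_i+1)): x_1 ≥ 8 gives C(16,3) = 560; x_2 ≥ 6 gives C(18,3) = 816; x_3 ≥ 6 gives C(18,3) = 816; x_4 ≥ 8 gives C(16,3) = 560. Together 2752.
Add back pairs where two caps are both exceeded: 120 + 120 + 56 + 220 + 120 + 120 = 756.
Subtract triples: 4 + 0 + 0 + 4 = 8.
By inclusion–exclusion the count is 2024 − 2752 + 756 − 8 = 20.

20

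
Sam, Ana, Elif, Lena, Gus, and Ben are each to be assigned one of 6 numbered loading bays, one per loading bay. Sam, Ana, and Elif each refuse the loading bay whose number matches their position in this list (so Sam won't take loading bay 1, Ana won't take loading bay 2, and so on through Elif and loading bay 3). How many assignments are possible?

426

Let Aᵢ (for i ∈ {1, 2, 3}) be the placements that put person i in their forbidden loading bay. Any j of these fix j positions, leaving (6−j)! ways to fill the rest, and there are C(3,j) ways to pick which j.
By inclusion–exclusion, the number of valid placements is Σ_{j=0}^{3} (−1)^j C(3,j)·(6−j)!.
Computing: 720 − 360 + 72 − 6 = 426.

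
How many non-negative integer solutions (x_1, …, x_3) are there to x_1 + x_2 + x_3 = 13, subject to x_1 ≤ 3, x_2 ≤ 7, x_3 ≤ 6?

10

Without the upper bounds there are C(15,2) = 105 ways to split 13 among 3 variables.
Subtract solutions that violate a single cap (substitute x_i' = x_i − (cap_i+1)): x_1 ≥ 4 gives C(11,2) = 55; x_2 ≥ 8 gives C(7,2) = 21; x_3 ≥ 7 gives C(8,2) = 28. Together 104.
Add back pairs where two caps are both exceeded: 3 + 6 + 0 = 9.
By inclusion–exclusion the count is 105 − 104 + 9 = 10.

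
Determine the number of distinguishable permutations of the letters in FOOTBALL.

10080

FOOTBALL has 8 letters with L appearing twice and O appearing twice.
Dividing 8! = 40320 by 2!·2! = 4 for the repeated letters gives 10080.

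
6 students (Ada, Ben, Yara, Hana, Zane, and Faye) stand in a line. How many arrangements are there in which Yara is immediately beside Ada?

240

Treat {Yara, Ada} as a single unit. There are 5 units to order, and the pair itself can be ordered 2 ways.
So the count is 2·(5)! = 240.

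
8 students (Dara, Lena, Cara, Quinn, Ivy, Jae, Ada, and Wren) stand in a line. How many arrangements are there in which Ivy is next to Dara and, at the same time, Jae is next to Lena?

Treat {Ivy,Dara} as one block (2 orders) and {Jae,Lena} as another (2 orders).
That leaves 6 units to arrange: 2 × 2 × 6! = 4 × 720 = 2880.

2880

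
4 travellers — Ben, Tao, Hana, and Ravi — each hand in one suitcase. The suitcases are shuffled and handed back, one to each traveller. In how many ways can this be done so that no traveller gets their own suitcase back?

9

Count assignments avoiding every fixed point. For any j of the 4 travellers fixed to their own suitcase, the other 4−j can be arranged in (4−j)! ways.
By inclusion–exclusion this is Σ_{j=0}^{4} (−1)^j C(4,j)·(4−j)!.
Computing: 24 − 24 + 12 − 4 + 1 = 9.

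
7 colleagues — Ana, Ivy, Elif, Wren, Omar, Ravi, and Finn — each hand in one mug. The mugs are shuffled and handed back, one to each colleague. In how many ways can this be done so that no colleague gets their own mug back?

1854

This is the derangement count D_7: permutations of 7 items with no fixed point.
By inclusion–exclusion this is Σ_{j=0}^{7} (−1)^j C(7,j)·(7−j)!.
Computing: 5040 − 5040 + 2520 − 840 + 210 − 42 + 7 − 1 = 1854.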